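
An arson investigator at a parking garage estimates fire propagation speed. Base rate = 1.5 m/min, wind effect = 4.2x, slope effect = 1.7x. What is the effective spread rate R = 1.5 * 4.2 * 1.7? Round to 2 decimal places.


Fire spread rate calculation:
R = R0 * wind_factor * slope_factor
= 1.5 * 4.2 * 1.7
= 6.3 * 1.7
= 10.71 m/min

10.71


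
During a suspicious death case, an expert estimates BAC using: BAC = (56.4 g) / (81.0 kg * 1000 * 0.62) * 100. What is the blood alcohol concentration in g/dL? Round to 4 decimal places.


Applying the Widmark formula:
BAC = (dose_g / (body_wt * 1000 * r)) * 100
Denominator = 81.0 * 1000 * 0.62 = 50220
BAC = (56.4 / 50220) * 100
BAC = 0.1123 g/dL

0.1123


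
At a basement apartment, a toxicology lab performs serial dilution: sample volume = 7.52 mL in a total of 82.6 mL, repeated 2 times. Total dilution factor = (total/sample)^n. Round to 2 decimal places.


Dilution factor calculation:
Single dilution = V_total / V_sample = 82.6 / 7.52 ≈ 10.984043
Number of dilutions = 2
Total DF = (82.6 / 7.52)^2 (full precision, rounded at the end) = 120.65

120.65


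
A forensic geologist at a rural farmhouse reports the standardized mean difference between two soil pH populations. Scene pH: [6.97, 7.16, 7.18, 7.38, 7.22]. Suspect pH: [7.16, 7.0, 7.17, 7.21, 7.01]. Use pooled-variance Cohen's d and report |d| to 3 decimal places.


Pooled-variance Cohen's d for soil pH comparison:
Scene mean = 35.91 / 5 = 7.182
Suspect mean = 35.55 / 5 = 7.11
Scene sample variance s_s^2 = 0.02152
Suspect sample variance s_c^2 = 0.00955
Pooled variance = ((n_s-1)*s_s^2 + (n_c-1)*s_c^2) / (n_s + n_c - 2) = 0.015535
Pooled SD = sqrt(0.015535) = 0.124639
Mean difference = 0.072
|d| = |0.072| / 0.124639 = 0.578

0.578


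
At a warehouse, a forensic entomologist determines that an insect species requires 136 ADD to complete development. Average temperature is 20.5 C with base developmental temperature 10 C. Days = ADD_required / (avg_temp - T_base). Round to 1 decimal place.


Insect development time:
Effective temperature = avg_temp - T_base = 20.5 - 10 = 10.5 C
Days = ADD / effective_temp = 136 / 10.5 = 13.0 days

13.0


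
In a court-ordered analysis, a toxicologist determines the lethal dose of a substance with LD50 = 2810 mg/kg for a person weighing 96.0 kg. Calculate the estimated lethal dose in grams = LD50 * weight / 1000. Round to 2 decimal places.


Lethal dose calculation:
Lethal dose = LD50 * body_weight / 1000
= 2810 * 96.0 / 1000
= 269760 / 1000
= 269.76 g

269.76


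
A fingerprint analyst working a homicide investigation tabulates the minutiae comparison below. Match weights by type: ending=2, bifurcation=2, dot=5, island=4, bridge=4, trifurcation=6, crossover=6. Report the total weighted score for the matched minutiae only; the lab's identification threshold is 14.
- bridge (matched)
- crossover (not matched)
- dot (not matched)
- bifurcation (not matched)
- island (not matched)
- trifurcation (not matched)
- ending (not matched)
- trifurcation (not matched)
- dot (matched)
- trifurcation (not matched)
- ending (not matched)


Weighted minutiae match score:
  bridge: matched, +4 (running total 4)
  crossover: not matched, +0
  dot: not matched, +0
  bifurcation: not matched, +0
  island: not matched, +0
  trifurcation: not matched, +0
  ending: not matched, +0
  trifurcation: not matched, +0
  dot: matched, +5 (running total 9)
  trifurcation: not matched, +0
  ending: not matched, +0
Total score = 9
Threshold = 14; verdict = inconclusive

9


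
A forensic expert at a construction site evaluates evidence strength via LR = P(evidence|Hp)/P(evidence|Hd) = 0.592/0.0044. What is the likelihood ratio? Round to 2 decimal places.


Likelihood ratio calculation:
LR = P(E|Hp) / P(E|Hd)
LR = 0.592 / 0.0044
LR = 134.55

134.55


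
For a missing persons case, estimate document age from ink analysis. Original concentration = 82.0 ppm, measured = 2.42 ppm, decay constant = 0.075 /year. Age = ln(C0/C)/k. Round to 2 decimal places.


Document age estimation:
C0/C = 82.0 / 2.42 = 33.884298
ln(C0/C) = 3.522952
t = 3.522952 / 0.075 = 46.97 years

46.97


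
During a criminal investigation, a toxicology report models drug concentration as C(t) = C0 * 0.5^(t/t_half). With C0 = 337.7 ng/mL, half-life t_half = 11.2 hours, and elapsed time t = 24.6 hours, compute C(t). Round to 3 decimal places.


Drug concentration decay:
Number of half-lives = t / t_half = 24.6 / 11.2 = 2.196429
Decay factor = 0.5^2.196429 = 0.21817701
C(t) = 337.7 * 0.21817701 = 73.678 ng/mL

73.678


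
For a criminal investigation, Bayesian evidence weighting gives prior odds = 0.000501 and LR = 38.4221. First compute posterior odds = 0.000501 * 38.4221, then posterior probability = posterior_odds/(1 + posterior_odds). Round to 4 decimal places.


Bayesian evidence evaluation:
Posterior odds = prior_odds * LR = 0.000501 * 38.4221 = 0.01924947
Posterior probability = posterior_odds / (1 + posterior_odds)
= 0.01924947 / (1 + 0.01924947)
= 0.01924947 / 1.01924947
= 0.0189

0.0189


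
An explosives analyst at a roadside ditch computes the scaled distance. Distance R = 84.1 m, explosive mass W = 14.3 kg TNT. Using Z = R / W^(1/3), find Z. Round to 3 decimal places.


Scaled distance calculation:
W^(1/3) = 14.3^(1/3) = 2.427236
Z = R / W^(1/3) = 84.1 / 2.427236
Z = 34.648 m/kg^(1/3)

34.648


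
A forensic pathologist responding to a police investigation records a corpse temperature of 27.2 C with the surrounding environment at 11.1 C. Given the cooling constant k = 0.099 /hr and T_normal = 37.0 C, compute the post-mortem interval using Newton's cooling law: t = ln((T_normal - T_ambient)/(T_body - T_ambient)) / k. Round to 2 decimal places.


Using Newton's law of cooling:
t = ln((T_normal - T_ambient) / (T_body - T_ambient)) / k
T_normal - T_ambient = 25.9
T_body - T_ambient = 16.1
Ratio = 1.608696
ln(ratio) = 0.475424
t = 0.475424 / 0.099 = 4.80 hours

4.80


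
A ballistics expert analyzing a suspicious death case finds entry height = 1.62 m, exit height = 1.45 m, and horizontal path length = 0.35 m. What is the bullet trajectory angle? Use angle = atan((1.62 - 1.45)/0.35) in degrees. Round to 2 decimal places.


Bullet trajectory angle:
Height difference = 1.62 - 1.45 = 0.17 m
angle = atan(0.17 / 0.35)
angle = atan(0.485714)
angle = 25.91 degrees

25.91


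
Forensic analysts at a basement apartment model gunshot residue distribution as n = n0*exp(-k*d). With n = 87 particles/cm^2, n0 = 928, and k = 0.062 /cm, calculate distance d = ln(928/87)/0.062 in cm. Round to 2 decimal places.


GSR distance calculation:
n0/n = 928 / 87 = 10.666667
ln(n0/n) = 2.367124
d = 2.367124 / 0.062 = 38.18 cm

38.18


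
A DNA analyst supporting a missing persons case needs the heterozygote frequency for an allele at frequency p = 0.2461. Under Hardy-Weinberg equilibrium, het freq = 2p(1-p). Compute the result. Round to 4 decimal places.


Hardy-Weinberg heterozygote frequency:
q = 1 - p = 1 - 0.2461 = 0.7539
2pq = 2 * 0.2461 * 0.7539 = 0.3711

0.3711


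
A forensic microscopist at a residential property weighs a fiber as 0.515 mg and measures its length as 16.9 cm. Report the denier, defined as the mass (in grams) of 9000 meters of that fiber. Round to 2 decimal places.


Denier calculation:
Mass in grams = 0.515 mg / 1000 = 0.000515 g
Length in meters = 16.9 cm / 100 = 0.169 m
Linear density = mass / length = 0.000515 / 0.169 = 0.00304734 g/m
Denier = (g/m) * 9000 = 0.00304734 * 9000 = 27.43

27.43


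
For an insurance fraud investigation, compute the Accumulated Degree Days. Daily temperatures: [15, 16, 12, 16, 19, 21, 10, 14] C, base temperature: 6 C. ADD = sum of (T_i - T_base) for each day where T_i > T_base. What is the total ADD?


Computing ADD day by day:
Day 1: max(0, 15 - 6) = 9
Day 2: max(0, 16 - 6) = 10
Day 3: max(0, 12 - 6) = 6
Day 4: max(0, 16 - 6) = 10
Day 5: max(0, 19 - 6) = 13
Day 6: max(0, 21 - 6) = 15
Day 7: max(0, 10 - 6) = 4
Day 8: max(0, 14 - 6) = 8
Total ADD = 75

75


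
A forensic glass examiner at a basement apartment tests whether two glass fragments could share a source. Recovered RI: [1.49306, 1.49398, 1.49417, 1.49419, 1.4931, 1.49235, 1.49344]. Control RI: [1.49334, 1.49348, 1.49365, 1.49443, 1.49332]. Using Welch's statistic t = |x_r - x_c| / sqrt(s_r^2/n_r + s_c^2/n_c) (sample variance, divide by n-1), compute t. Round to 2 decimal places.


Welch's t-criterion for glass RI comparison:
Recovered mean = sum / n_r = 10.45429 / 7 = 1.49347
Control mean = sum / n_c = 7.46822 / 5 = 1.493644
Recovered sample variance s_r^2 = 4.71467e-07
Control sample variance s_c^2 = 2.1053e-07
Welch SE (unpooled) = sqrt(s_r^2/n_r + s_c^2/n_c) = sqrt(6.73524e-08 + 4.2106e-08) = sqrt(1.09458e-07) = 0.000330844
|mean_r - mean_c| = 0.000174
t = 0.000174 / 0.000330844 = 0.53

0.53


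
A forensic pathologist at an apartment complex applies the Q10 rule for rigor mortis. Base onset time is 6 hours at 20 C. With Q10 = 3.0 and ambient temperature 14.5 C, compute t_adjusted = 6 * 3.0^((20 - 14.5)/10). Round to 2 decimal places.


Rigor mortis time adjustment:
Exponent = (T_ref - T_actual) / 10 = (20 - 14.5) / 10 = 0.55
Q10 factor = 3.0^0.55 = 1.82986
t_adjusted = 6 * 1.82986 = 10.98 hours

10.98


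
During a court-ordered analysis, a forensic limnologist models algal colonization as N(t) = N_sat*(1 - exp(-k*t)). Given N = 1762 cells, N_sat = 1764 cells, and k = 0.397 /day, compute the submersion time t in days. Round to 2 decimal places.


PMSI from diatom colonization curve:
N / N_sat = 1762 / 1764 = 0.998866
1 - N/N_sat = 0.001134
ln(1 - N/N_sat) = -6.782004
t = -ln(1 - N/N_sat) / k = -(-6.782004) / 0.397 = 17.08 days

17.08


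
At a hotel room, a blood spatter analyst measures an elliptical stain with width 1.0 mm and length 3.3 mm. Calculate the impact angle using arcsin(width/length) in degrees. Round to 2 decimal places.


Blood spatter impact angle calculation:
width / length = 1.0 / 3.3 = 0.30303
angle = arcsin(0.30303)
angle = 17.64 degrees

17.64


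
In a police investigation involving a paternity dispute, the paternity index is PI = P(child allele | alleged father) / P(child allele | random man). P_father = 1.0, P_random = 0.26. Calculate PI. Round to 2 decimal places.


Paternity Index calculation:
PI = P(allele|father) / P(allele|random)
PI = 1.0 / 0.26
PI = 3.85

3.85


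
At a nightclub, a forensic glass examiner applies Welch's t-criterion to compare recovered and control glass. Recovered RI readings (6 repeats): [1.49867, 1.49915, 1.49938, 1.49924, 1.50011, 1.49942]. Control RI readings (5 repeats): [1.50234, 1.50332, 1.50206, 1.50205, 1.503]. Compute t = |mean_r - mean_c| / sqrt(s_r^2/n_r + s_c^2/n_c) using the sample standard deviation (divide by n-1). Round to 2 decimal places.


Welch's t-criterion for glass RI comparison:
Recovered mean = sum / n_r = 8.99597 / 6 = 1.4993283
Control mean = sum / n_c = 7.51277 / 5 = 1.502554
Recovered sample variance s_r^2 = 2.19017e-07
Control sample variance s_c^2 = 3.3238e-07
Welch SE (unpooled) = sqrt(s_r^2/n_r + s_c^2/n_c) = sqrt(3.65028e-08 + 6.6476e-08) = sqrt(1.02979e-07) = 0.000320903
|mean_r - mean_c| = 0.00322567
t = 0.00322567 / 0.000320903 = 10.05

10.05


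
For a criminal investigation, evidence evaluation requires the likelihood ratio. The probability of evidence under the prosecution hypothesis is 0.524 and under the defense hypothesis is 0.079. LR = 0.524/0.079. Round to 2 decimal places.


Likelihood ratio calculation:
LR = P(E|Hp) / P(E|Hd)
LR = 0.524 / 0.079
LR = 6.63

6.63


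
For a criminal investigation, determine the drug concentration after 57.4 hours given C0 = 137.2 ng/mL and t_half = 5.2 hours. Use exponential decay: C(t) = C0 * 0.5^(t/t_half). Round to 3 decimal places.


Drug concentration decay:
Number of half-lives = t / t_half = 57.4 / 5.2 = 11.038462
Decay factor = 0.5^11.038462 = 0.00047544
C(t) = 137.2 * 0.00047544 = 0.065 ng/mL

0.065


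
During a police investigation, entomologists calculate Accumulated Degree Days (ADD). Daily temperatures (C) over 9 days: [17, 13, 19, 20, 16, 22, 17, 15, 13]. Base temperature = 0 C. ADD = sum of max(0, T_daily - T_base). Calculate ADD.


Computing ADD day by day:
Day 1: max(0, 17 - 0) = 17
Day 2: max(0, 13 - 0) = 13
Day 3: max(0, 19 - 0) = 19
Day 4: max(0, 20 - 0) = 20
Day 5: max(0, 16 - 0) = 16
Day 6: max(0, 22 - 0) = 22
Day 7: max(0, 17 - 0) = 17
Day 8: max(0, 15 - 0) = 15
Day 9: max(0, 13 - 0) = 13
Total ADD = 152

152


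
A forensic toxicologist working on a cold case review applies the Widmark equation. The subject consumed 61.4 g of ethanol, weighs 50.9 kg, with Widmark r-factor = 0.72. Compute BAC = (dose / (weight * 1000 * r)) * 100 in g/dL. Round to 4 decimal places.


Applying the Widmark formula:
BAC = (dose_g / (body_wt * 1000 * r)) * 100
Denominator = 50.9 * 1000 * 0.72 = 36648
BAC = (61.4 / 36648) * 100
BAC = 0.1675 g/dL

0.1675


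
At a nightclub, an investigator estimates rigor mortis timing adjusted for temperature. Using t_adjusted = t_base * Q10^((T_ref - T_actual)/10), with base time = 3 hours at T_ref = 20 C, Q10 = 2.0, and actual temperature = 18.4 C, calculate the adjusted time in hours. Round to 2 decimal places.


Rigor mortis time adjustment:
Exponent = (T_ref - T_actual) / 10 = (20 - 18.4) / 10 = 0.16
Q10 factor = 2.0^0.16 = 1.11729
t_adjusted = 3 * 1.11729 = 3.35 hours

3.35


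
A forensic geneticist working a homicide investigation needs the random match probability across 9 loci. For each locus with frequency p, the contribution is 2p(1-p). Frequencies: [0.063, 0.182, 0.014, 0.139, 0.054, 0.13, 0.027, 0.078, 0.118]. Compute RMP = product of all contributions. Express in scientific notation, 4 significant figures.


Computing RMP for 9 loci:
Locus 1: 2 * 0.063 * 0.937 = 0.118062
Locus 2: 2 * 0.182 * 0.818 = 0.297752
Locus 3: 2 * 0.014 * 0.986 = 0.027608
Locus 4: 2 * 0.139 * 0.861 = 0.239358
Locus 5: 2 * 0.054 * 0.946 = 0.102168
Locus 6: 2 * 0.13 * 0.87 = 0.2262
Locus 7: 2 * 0.027 * 0.973 = 0.052542
Locus 8: 2 * 0.078 * 0.922 = 0.143832
Locus 9: 2 * 0.118 * 0.882 = 0.208152
RMP = 8.445e-09

8.445e-09


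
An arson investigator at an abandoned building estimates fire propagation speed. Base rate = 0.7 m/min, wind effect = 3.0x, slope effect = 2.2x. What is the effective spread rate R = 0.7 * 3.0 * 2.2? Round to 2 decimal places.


Fire spread rate calculation:
R = R0 * wind_factor * slope_factor
= 0.7 * 3.0 * 2.2
= 2.1 * 2.2
= 4.62 m/min

4.62


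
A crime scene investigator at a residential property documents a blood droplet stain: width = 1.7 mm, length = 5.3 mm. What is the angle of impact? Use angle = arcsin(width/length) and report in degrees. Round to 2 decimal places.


Blood spatter impact angle calculation:
width / length = 1.7 / 5.3 = 0.320755
angle = arcsin(0.320755)
angle = 18.71 degrees

18.71


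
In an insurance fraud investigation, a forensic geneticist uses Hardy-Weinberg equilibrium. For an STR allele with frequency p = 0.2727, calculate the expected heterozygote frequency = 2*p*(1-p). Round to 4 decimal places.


Hardy-Weinberg heterozygote frequency:
q = 1 - p = 1 - 0.2727 = 0.7273
2pq = 2 * 0.2727 * 0.7273 = 0.3967

0.3967


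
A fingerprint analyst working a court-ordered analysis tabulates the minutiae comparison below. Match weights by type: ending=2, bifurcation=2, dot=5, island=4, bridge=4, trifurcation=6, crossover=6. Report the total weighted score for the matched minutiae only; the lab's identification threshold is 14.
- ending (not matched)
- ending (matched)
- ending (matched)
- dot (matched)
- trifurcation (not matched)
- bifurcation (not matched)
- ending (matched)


Weighted minutiae match score:
  ending: not matched, +0
  ending: matched, +2 (running total 2)
  ending: matched, +2 (running total 4)
  dot: matched, +5 (running total 9)
  trifurcation: not matched, +0
  bifurcation: not matched, +0
  ending: matched, +2 (running total 11)
Total score = 11
Threshold = 14; verdict = inconclusive

11


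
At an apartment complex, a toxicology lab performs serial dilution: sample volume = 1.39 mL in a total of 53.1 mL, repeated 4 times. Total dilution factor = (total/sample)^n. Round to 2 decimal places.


Dilution factor calculation:
Single dilution = V_total / V_sample = 53.1 / 1.39 ≈ 38.201439
Number of dilutions = 4
Total DF = (53.1 / 1.39)^4 (full precision, rounded at the end) = 2129702.22

2129702.22


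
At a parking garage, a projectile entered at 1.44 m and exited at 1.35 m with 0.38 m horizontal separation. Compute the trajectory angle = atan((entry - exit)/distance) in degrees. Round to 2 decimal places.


Bullet trajectory angle:
Height difference = 1.44 - 1.35 = 0.09 m
angle = atan(0.09 / 0.38)
angle = atan(0.236842)
angle = 13.32 degrees

13.32


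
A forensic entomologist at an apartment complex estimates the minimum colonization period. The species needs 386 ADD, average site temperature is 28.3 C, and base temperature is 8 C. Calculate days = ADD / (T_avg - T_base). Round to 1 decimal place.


Insect development time:
Effective temperature = avg_temp - T_base = 28.3 - 8 = 20.3 C
Days = ADD / effective_temp = 386 / 20.3 = 19.0 days

19.0


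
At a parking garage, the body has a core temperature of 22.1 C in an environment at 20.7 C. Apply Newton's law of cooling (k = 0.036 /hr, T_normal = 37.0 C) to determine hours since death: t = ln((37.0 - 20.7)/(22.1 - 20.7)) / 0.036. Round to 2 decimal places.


Using Newton's law of cooling:
t = ln((T_normal - T_ambient) / (T_body - T_ambient)) / k
T_normal - T_ambient = 16.3
T_body - T_ambient = 1.4
Ratio = 11.642857
ln(ratio) = 2.454693
t = 2.454693 / 0.036 = 68.19 hours

68.19


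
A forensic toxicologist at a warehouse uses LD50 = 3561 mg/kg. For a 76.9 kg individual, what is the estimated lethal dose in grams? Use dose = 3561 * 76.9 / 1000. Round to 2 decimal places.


Lethal dose calculation:
Lethal dose = LD50 * body_weight / 1000
= 3561 * 76.9 / 1000
= 273840.9 / 1000
= 273.84 g

273.84


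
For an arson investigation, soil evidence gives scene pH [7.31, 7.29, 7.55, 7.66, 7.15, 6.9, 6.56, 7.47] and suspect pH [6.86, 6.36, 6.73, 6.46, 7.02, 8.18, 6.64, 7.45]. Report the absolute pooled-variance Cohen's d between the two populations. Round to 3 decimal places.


Pooled-variance Cohen's d for soil pH comparison:
Scene mean = 57.89 / 8 = 7.23625
Suspect mean = 55.7 / 8 = 6.9625
Scene sample variance s_s^2 = 0.131255
Suspect sample variance s_c^2 = 0.358193
Pooled variance = ((n_s-1)*s_s^2 + (n_c-1)*s_c^2) / (n_s + n_c - 2) = 0.244724
Pooled SD = sqrt(0.244724) = 0.494696
Mean difference = 0.27375
|d| = |0.27375| / 0.494696 = 0.553

0.553


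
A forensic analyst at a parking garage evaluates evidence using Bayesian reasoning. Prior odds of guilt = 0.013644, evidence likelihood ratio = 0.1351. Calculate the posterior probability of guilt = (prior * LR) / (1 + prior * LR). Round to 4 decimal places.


Bayesian evidence evaluation:
Posterior odds = prior_odds * LR = 0.013644 * 0.1351 = 0.001843304
Posterior probability = posterior_odds / (1 + posterior_odds)
= 0.001843304 / (1 + 0.001843304)
= 0.001843304 / 1.001843304
= 0.0018

0.0018


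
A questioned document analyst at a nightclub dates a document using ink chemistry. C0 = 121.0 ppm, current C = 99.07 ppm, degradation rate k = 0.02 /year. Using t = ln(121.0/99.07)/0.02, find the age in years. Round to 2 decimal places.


Document age estimation:
C0/C = 121.0 / 99.07 = 1.221359
ln(C0/C) = 0.199964
t = 0.199964 / 0.02 = 10.00 years

10.00


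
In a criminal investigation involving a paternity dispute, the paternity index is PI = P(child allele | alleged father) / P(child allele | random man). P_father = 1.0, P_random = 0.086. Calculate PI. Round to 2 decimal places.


Paternity Index calculation:
PI = P(allele|father) / P(allele|random)
PI = 1.0 / 0.086
PI = 11.63

11.63


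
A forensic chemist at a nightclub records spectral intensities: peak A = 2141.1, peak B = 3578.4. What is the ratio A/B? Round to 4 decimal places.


Spectral peak ratio:
Peak A = 2141.1 counts
Peak B = 3578.4 counts
Ratio = 2141.1 / 3578.4 = 0.5983

0.5983


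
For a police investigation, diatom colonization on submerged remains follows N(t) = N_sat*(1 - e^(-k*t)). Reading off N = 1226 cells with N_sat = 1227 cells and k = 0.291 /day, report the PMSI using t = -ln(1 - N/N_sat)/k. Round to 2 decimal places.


PMSI from diatom colonization curve:
N / N_sat = 1226 / 1227 = 0.999185
1 - N/N_sat = 0.000815
ln(1 - N/N_sat) = -7.112322
t = -ln(1 - N/N_sat) / k = -(-7.112322) / 0.291 = 24.44 days

24.44


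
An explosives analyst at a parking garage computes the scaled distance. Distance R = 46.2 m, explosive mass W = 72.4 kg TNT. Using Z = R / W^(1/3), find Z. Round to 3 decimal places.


Scaled distance calculation:
W^(1/3) = 72.4^(1/3) = 4.167857
Z = R / W^(1/3) = 46.2 / 4.167857
Z = 11.085 m/kg^(1/3)

11.085


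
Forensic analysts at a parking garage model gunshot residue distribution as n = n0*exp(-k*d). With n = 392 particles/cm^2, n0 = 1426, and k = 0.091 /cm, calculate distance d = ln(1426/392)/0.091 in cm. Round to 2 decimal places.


GSR distance calculation:
n0/n = 1426 / 392 = 3.637755
ln(n0/n) = 1.291367
d = 1.291367 / 0.091 = 14.19 cm

14.19


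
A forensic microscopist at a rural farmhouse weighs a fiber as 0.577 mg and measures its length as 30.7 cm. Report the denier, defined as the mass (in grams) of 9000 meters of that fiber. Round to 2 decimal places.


Denier calculation:
Mass in grams = 0.577 mg / 1000 = 0.000577 g
Length in meters = 30.7 cm / 100 = 0.307 m
Linear density = mass / length = 0.000577 / 0.307 = 0.00187948 g/m
Denier = (g/m) * 9000 = 0.00187948 * 9000 = 16.92

16.92


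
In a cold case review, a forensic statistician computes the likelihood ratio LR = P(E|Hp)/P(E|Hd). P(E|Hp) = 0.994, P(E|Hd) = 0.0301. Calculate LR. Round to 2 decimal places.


Likelihood ratio calculation:
LR = P(E|Hp) / P(E|Hd)
LR = 0.994 / 0.0301
LR = 33.02

33.02


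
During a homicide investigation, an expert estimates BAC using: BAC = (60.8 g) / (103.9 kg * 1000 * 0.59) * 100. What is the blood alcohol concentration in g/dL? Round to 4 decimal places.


Applying the Widmark formula:
BAC = (dose_g / (body_wt * 1000 * r)) * 100
Denominator = 103.9 * 1000 * 0.59 = 61301
BAC = (60.8 / 61301) * 100
BAC = 0.0992 g/dL

0.0992


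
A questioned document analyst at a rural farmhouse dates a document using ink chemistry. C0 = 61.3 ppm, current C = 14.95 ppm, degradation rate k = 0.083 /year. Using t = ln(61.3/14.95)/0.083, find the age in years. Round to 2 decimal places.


Document age estimation:
C0/C = 61.3 / 14.95 = 4.100334
ln(C0/C) = 1.411068
t = 1.411068 / 0.083 = 17.00 years

17.00


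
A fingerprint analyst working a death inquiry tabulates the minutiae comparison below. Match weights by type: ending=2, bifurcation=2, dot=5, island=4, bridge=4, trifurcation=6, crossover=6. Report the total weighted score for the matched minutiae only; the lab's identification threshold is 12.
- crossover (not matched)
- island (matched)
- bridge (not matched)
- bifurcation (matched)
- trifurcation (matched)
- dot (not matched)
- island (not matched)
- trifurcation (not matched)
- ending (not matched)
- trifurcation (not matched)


Weighted minutiae match score:
  crossover: not matched, +0
  island: matched, +4 (running total 4)
  bridge: not matched, +0
  bifurcation: matched, +2 (running total 6)
  trifurcation: matched, +6 (running total 12)
  dot: not matched, +0
  island: not matched, +0
  trifurcation: not matched, +0
  ending: not matched, +0
  trifurcation: not matched, +0
Total score = 12
Threshold = 12; verdict = identification

12


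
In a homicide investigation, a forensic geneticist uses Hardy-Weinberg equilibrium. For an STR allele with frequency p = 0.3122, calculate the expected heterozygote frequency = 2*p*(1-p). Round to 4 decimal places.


Hardy-Weinberg heterozygote frequency:
q = 1 - p = 1 - 0.3122 = 0.6878
2pq = 2 * 0.3122 * 0.6878 = 0.4295

0.4295


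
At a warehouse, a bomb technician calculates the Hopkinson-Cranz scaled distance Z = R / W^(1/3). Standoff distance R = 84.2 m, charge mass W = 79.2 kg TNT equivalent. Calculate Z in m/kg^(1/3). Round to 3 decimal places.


Scaled distance calculation:
W^(1/3) = 79.2^(1/3) = 4.294458
Z = R / W^(1/3) = 84.2 / 4.294458
Z = 19.607 m/kg^(1/3)

19.607


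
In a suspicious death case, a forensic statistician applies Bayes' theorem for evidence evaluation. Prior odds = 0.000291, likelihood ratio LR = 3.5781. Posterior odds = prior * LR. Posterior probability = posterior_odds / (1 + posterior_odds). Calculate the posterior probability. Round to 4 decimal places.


Bayesian evidence evaluation:
Posterior odds = prior_odds * LR = 0.000291 * 3.5781 = 0.001041227
Posterior probability = posterior_odds / (1 + posterior_odds)
= 0.001041227 / (1 + 0.001041227)
= 0.001041227 / 1.001041227
= 0.0010

0.0010


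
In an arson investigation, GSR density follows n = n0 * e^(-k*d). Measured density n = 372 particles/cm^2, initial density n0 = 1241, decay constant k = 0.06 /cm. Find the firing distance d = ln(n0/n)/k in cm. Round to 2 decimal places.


GSR distance calculation:
n0/n = 1241 / 372 = 3.336022
ln(n0/n) = 1.204779
d = 1.204779 / 0.06 = 20.08 cm

20.08


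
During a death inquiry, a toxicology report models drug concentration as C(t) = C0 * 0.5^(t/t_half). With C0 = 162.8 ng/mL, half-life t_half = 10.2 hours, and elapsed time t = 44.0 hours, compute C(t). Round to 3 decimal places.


Drug concentration decay:
Number of half-lives = t / t_half = 44.0 / 10.2 = 4.313725
Decay factor = 0.5^4.313725 = 0.05028511
C(t) = 162.8 * 0.05028511 = 8.186 ng/mL

8.186


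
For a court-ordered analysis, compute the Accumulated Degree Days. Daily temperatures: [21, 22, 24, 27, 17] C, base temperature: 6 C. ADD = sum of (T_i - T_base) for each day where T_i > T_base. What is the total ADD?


Computing ADD day by day:
Day 1: max(0, 21 - 6) = 15
Day 2: max(0, 22 - 6) = 16
Day 3: max(0, 24 - 6) = 18
Day 4: max(0, 27 - 6) = 21
Day 5: max(0, 17 - 6) = 11
Total ADD = 81

81


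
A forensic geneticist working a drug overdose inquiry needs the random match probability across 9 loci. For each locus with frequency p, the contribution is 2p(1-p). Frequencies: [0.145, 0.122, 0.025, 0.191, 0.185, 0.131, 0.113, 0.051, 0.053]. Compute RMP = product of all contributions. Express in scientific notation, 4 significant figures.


Computing RMP for 9 loci:
Locus 1: 2 * 0.145 * 0.855 = 0.24795
Locus 2: 2 * 0.122 * 0.878 = 0.214232
Locus 3: 2 * 0.025 * 0.975 = 0.04875
Locus 4: 2 * 0.191 * 0.809 = 0.309038
Locus 5: 2 * 0.185 * 0.815 = 0.30155
Locus 6: 2 * 0.131 * 0.869 = 0.227678
Locus 7: 2 * 0.113 * 0.887 = 0.200462
Locus 8: 2 * 0.051 * 0.949 = 0.096798
Locus 9: 2 * 0.053 * 0.947 = 0.100382
RMP = 1.070e-07

1.070e-07


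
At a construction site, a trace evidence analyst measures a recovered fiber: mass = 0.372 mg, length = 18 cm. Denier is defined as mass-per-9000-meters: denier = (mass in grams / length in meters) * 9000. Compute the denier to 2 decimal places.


Denier calculation:
Mass in grams = 0.372 mg / 1000 = 0.000372 g
Length in meters = 18 cm / 100 = 0.18 m
Linear density = mass / length = 0.000372 / 0.18 = 0.00206667 g/m
Denier = (g/m) * 9000 = 0.00206667 * 9000 = 18.60

18.60


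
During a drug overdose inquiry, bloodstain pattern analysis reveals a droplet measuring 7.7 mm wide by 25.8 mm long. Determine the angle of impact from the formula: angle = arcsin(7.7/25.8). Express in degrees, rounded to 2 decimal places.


Blood spatter impact angle calculation:
width / length = 7.7 / 25.8 = 0.29845
angle = arcsin(0.29845)
angle = 17.36 degrees

17.36


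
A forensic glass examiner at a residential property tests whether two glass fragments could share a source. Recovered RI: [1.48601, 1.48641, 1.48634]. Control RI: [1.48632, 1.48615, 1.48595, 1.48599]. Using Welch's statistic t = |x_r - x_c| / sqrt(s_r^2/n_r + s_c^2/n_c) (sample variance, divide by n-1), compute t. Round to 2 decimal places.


Welch's t-criterion for glass RI comparison:
Recovered mean = sum / n_r = 4.45876 / 3 = 1.4862533
Control mean = sum / n_c = 5.94441 / 4 = 1.4861025
Recovered sample variance s_r^2 = 4.56333e-08
Control sample variance s_c^2 = 2.84917e-08
Welch SE (unpooled) = sqrt(s_r^2/n_r + s_c^2/n_c) = sqrt(1.52111e-08 + 7.12292e-09) = sqrt(2.2334e-08) = 0.000149446
|mean_r - mean_c| = 0.000150833
t = 0.000150833 / 0.000149446 = 1.01

1.01


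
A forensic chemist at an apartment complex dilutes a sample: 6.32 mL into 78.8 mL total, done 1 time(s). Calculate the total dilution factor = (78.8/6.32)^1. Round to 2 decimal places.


Dilution factor calculation:
Single dilution = V_total / V_sample = 78.8 / 6.32 ≈ 12.468354
Number of dilutions = 1
Total DF = (78.8 / 6.32)^1 (full precision, rounded at the end) = 12.47

12.47


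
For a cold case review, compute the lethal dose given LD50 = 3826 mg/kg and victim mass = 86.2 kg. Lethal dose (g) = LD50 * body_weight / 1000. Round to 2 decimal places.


Lethal dose calculation:
Lethal dose = LD50 * body_weight / 1000
= 3826 * 86.2 / 1000
= 329801.2 / 1000
= 329.80 g

329.80


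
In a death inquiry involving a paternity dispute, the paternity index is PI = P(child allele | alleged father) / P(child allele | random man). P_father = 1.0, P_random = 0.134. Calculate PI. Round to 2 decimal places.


Paternity Index calculation:
PI = P(allele|father) / P(allele|random)
PI = 1.0 / 0.134
PI = 7.46

7.46


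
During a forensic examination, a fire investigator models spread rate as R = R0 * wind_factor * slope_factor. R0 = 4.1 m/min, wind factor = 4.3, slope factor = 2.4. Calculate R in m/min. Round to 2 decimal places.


Fire spread rate calculation:
R = R0 * wind_factor * slope_factor
= 4.1 * 4.3 * 2.4
= 17.63 * 2.4
= 42.31 m/min

42.31


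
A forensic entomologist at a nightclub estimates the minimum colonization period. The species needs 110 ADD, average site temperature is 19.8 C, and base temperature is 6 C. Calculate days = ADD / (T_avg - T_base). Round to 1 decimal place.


Insect development time:
Effective temperature = avg_temp - T_base = 19.8 - 6 = 13.8 C
Days = ADD / effective_temp = 110 / 13.8 = 8.0 days

8.0


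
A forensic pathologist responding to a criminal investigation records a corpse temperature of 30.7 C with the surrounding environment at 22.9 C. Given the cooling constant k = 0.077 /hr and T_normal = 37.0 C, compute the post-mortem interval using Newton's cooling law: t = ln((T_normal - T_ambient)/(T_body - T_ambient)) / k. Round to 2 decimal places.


Using Newton's law of cooling:
t = ln((T_normal - T_ambient) / (T_body - T_ambient)) / k
T_normal - T_ambient = 14.1
T_body - T_ambient = 7.8
Ratio = 1.807692
ln(ratio) = 0.592051
t = 0.592051 / 0.077 = 7.69 hours

7.69


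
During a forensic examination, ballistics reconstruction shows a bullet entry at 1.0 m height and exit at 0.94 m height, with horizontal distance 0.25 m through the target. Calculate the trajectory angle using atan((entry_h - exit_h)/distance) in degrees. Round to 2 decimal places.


Bullet trajectory angle:
Height difference = 1.0 - 0.94 = 0.06 m
angle = atan(0.06 / 0.25)
angle = atan(0.24)
angle = 13.50 degrees

13.50


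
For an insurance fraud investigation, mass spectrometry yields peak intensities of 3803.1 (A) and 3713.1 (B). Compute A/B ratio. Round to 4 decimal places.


Spectral peak ratio:
Peak A = 3803.1 counts
Peak B = 3713.1 counts
Ratio = 3803.1 / 3713.1 = 1.0242

1.0242


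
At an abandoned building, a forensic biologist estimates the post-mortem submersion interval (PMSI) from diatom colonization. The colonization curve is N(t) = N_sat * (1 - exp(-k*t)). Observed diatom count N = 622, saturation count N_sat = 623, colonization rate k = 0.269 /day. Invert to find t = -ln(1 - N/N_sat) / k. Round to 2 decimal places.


PMSI from diatom colonization curve:
N / N_sat = 622 / 623 = 0.998395
1 - N/N_sat = 0.001605
ln(1 - N/N_sat) = -6.434632
t = -ln(1 - N/N_sat) / k = -(-6.434632) / 0.269 = 23.92 days

23.92


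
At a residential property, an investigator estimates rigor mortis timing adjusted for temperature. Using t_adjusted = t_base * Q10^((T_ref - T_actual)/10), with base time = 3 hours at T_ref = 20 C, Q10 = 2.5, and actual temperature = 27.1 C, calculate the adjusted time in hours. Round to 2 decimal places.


Rigor mortis time adjustment:
Exponent = (T_ref - T_actual) / 10 = (20 - 27.1) / 10 = -0.71
Q10 factor = 2.5^-0.71 = 0.52175
t_adjusted = 3 * 0.52175 = 1.57 hours

1.57


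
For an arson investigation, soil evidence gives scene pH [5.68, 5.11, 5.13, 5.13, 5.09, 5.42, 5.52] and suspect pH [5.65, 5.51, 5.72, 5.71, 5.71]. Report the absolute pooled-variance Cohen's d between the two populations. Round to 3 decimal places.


Pooled-variance Cohen's d for soil pH comparison:
Scene mean = 37.08 / 7 = 5.297143
Suspect mean = 28.3 / 5 = 5.66
Scene sample variance s_s^2 = 0.057524
Suspect sample variance s_c^2 = 0.0078
Pooled variance = ((n_s-1)*s_s^2 + (n_c-1)*s_c^2) / (n_s + n_c - 2) = 0.037634
Pooled SD = sqrt(0.037634) = 0.193995
Mean difference = -0.362857
|d| = |-0.362857| / 0.193995 = 1.870

1.870


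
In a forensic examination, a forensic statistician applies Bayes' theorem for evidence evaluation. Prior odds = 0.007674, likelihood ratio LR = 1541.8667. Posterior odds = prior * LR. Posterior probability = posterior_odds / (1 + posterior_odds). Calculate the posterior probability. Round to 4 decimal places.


Bayesian evidence evaluation:
Posterior odds = prior_odds * LR = 0.007674 * 1541.8667 = 11.83229
Posterior probability = posterior_odds / (1 + posterior_odds)
= 11.83229 / (1 + 11.83229)
= 11.83229 / 12.83229
= 0.9221

0.9221


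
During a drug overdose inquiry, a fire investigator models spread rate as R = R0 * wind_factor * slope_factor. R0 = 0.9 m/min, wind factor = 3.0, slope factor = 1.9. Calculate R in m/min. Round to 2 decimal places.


Fire spread rate calculation:
R = R0 * wind_factor * slope_factor
= 0.9 * 3.0 * 1.9
= 2.7 * 1.9
= 5.13 m/min

5.13


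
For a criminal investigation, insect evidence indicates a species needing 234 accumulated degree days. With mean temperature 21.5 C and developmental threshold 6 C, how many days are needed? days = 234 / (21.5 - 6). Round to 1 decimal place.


Insect development time:
Effective temperature = avg_temp - T_base = 21.5 - 6 = 15.5 C
Days = ADD / effective_temp = 234 / 15.5 = 15.1 days

15.1


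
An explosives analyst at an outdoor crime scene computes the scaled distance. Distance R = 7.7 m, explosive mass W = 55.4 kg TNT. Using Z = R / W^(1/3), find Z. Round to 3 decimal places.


Scaled distance calculation:
W^(1/3) = 55.4^(1/3) = 3.812149
Z = R / W^(1/3) = 7.7 / 3.812149
Z = 2.020 m/kg^(1/3)

2.020


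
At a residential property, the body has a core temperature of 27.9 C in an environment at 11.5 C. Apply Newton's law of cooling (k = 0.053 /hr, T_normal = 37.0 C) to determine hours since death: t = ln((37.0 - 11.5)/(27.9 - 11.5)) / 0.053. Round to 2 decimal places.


Using Newton's law of cooling:
t = ln((T_normal - T_ambient) / (T_body - T_ambient)) / k
T_normal - T_ambient = 25.5
T_body - T_ambient = 16.4
Ratio = 1.554878
ln(ratio) = 0.441397
t = 0.441397 / 0.053 = 8.33 hours

8.33


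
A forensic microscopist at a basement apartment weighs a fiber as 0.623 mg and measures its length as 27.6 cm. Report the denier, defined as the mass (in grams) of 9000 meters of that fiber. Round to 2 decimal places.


Denier calculation:
Mass in grams = 0.623 mg / 1000 = 0.000623 g
Length in meters = 27.6 cm / 100 = 0.276 m
Linear density = mass / length = 0.000623 / 0.276 = 0.00225725 g/m
Denier = (g/m) * 9000 = 0.00225725 * 9000 = 20.32

20.32


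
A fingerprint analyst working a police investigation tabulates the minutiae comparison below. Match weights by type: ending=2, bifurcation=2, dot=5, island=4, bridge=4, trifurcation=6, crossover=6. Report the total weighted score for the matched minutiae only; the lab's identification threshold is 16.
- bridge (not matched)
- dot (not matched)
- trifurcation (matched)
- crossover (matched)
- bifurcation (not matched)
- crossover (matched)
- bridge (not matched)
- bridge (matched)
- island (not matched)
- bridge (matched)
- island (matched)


Weighted minutiae match score:
  bridge: not matched, +0
  dot: not matched, +0
  trifurcation: matched, +6 (running total 6)
  crossover: matched, +6 (running total 12)
  bifurcation: not matched, +0
  crossover: matched, +6 (running total 18)
  bridge: not matched, +0
  bridge: matched, +4 (running total 22)
  island: not matched, +0
  bridge: matched, +4 (running total 26)
  island: matched, +4 (running total 30)
Total score = 30
Threshold = 16; verdict = identification

30


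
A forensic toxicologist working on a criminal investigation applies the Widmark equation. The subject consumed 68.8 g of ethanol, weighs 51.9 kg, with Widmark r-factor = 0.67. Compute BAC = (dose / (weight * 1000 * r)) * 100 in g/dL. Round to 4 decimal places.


Applying the Widmark formula:
BAC = (dose_g / (body_wt * 1000 * r)) * 100
Denominator = 51.9 * 1000 * 0.67 = 34773
BAC = (68.8 / 34773) * 100
BAC = 0.1979 g/dL

0.1979


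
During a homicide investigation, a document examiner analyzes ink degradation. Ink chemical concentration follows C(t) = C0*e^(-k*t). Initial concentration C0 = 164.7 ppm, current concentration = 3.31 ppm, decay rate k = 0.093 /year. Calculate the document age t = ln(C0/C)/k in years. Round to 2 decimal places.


Document age estimation:
C0/C = 164.7 / 3.31 = 49.758308
ln(C0/C) = 3.907177
t = 3.907177 / 0.093 = 42.01 years

42.01


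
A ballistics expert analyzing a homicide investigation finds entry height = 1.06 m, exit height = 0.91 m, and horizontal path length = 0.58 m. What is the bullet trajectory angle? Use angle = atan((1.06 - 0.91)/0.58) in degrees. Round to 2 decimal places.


Bullet trajectory angle:
Height difference = 1.06 - 0.91 = 0.15 m
angle = atan(0.15 / 0.58)
angle = atan(0.258621)
angle = 14.50 degrees

14.50


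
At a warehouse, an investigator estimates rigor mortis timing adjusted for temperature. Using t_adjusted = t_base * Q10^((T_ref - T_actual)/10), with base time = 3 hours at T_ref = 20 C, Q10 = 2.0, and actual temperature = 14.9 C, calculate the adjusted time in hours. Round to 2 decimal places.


Rigor mortis time adjustment:
Exponent = (T_ref - T_actual) / 10 = (20 - 14.9) / 10 = 0.51
Q10 factor = 2.0^0.51 = 1.42405
t_adjusted = 3 * 1.42405 = 4.27 hours

4.27


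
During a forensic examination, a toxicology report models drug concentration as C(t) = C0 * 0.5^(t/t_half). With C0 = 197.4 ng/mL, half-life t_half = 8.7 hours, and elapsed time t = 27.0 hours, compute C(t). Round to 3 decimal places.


Drug concentration decay:
Number of half-lives = t / t_half = 27.0 / 8.7 = 3.103448
Decay factor = 0.5^3.103448 = 0.11635072
C(t) = 197.4 * 0.11635072 = 22.968 ng/mL

22.968


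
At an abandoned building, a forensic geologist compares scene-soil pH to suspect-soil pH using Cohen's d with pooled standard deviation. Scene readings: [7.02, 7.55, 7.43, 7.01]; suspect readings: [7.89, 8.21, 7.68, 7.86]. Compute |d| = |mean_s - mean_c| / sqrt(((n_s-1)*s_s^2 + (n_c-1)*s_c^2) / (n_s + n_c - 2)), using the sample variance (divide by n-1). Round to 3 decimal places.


Pooled-variance Cohen's d for soil pH comparison:
Scene mean = 29.01 / 4 = 7.2525
Suspect mean = 31.64 / 4 = 7.91
Scene sample variance s_s^2 = 0.077625
Suspect sample variance s_c^2 = 0.0486
Pooled variance = ((n_s-1)*s_s^2 + (n_c-1)*s_c^2) / (n_s + n_c - 2) = 0.063113
Pooled SD = sqrt(0.063113) = 0.251223
Mean difference = -0.6575
|d| = |-0.6575| / 0.251223 = 2.617

2.617


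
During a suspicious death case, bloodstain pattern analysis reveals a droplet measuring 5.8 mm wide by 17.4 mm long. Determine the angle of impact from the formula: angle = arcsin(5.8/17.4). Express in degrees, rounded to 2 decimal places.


Blood spatter impact angle calculation:
width / length = 5.8 / 17.4 = 0.333333
angle = arcsin(0.333333)
angle = 19.47 degrees

19.47
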